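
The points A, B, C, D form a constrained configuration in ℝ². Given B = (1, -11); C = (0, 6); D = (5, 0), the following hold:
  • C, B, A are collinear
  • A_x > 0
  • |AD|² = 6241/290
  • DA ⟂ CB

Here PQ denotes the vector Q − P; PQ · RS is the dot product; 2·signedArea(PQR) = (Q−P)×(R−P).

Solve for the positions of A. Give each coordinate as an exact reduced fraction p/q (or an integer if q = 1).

A = (107/290, -79/290)

1. A_x = 107/290  [C, B, A are collinear ∩ DA ⟂ CB]
2. A_y = -79/290  [C, B, A are collinear ∩ DA ⟂ CB]
   → A = (107/290, -79/290)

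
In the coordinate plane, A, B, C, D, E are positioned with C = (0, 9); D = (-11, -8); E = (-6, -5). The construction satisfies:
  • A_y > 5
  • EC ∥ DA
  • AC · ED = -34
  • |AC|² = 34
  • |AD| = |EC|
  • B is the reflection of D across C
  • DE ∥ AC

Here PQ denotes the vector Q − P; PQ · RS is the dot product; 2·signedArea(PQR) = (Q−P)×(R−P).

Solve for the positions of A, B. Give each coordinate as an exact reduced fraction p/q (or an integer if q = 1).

1. A_x = -5  [DE ∥ AC ∩ EC ∥ DA]
2. A_y = 6  [DE ∥ AC ∩ EC ∥ DA]
   → A = (-5, 6)
3. B_x = 11  [B is the reflection of D across C]
4. B_y = 26  [B is the reflection of D across C]
   → B = (11, 26)

A = (-5, 6)
B = (11, 26)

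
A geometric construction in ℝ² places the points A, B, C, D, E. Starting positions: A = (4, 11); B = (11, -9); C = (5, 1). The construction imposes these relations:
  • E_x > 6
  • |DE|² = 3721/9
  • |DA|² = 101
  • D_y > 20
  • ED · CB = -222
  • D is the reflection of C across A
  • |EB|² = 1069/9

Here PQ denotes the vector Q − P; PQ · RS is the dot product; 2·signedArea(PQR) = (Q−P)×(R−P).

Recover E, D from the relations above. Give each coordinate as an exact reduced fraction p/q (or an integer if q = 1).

D = (3, 21)
E = (20/3, 1)

1. D_x = 3  [D is the reflection of C across A]
2. D_y = 21  [D is the reflection of C across A]
   → D = (3, 21)
3. E_x = 20/3  [line -6·x + 10·y + 30 = 0 ∩ |EB|² = 1069/9]
4. E_y = 1  [line -6·x + 10·y + 30 = 0 ∩ |EB|² = 1069/9]
   → E = (20/3, 1)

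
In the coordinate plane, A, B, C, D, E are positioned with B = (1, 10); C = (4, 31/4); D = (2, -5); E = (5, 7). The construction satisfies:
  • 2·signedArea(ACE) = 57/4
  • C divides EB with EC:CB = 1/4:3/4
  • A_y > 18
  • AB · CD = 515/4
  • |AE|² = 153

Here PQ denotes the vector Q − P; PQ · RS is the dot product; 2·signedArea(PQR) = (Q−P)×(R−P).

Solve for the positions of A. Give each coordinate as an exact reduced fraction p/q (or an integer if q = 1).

1. A_x = 8  [AB · CD = 515/4 ∩ 2·signedArea(ACE) = 57/4]
2. A_y = 19  [AB · CD = 515/4 ∩ 2·signedArea(ACE) = 57/4]
   → A = (8, 19)

A = (8, 19)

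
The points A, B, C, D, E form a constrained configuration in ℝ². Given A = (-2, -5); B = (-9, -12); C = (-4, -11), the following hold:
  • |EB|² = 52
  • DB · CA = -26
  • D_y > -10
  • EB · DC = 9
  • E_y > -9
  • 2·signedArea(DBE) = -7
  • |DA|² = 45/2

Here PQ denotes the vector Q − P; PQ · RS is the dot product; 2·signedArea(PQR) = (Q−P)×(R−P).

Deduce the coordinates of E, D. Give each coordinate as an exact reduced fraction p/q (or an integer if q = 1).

1. D_x = -7/2  [line -2·x + -6·y + -64 = 0 ∩ |DA|² = 45/2]
2. D_y = -19/2  [line -2·x + -6·y + -64 = 0 ∩ |DA|² = 45/2]
   → D = (-7/2, -19/2)
3. E_x = -3  [EB · DC = 9 ∩ 2·signedArea(DBE) = -7]
4. E_y = -8  [EB · DC = 9 ∩ 2·signedArea(DBE) = -7]
   → E = (-3, -8)

D = (-7/2, -19/2)
E = (-3, -8)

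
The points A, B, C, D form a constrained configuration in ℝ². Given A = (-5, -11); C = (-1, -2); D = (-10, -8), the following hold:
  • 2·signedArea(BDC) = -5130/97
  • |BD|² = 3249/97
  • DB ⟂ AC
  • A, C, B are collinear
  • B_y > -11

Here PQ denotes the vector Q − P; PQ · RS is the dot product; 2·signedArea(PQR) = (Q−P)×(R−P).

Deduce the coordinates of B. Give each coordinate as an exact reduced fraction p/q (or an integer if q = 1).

B = (-457/97, -1004/97)

1. B_x = -457/97  [A, C, B are collinear ∩ DB ⟂ AC]
2. B_y = -1004/97  [A, C, B are collinear ∩ DB ⟂ AC]
   → B = (-457/97, -1004/97)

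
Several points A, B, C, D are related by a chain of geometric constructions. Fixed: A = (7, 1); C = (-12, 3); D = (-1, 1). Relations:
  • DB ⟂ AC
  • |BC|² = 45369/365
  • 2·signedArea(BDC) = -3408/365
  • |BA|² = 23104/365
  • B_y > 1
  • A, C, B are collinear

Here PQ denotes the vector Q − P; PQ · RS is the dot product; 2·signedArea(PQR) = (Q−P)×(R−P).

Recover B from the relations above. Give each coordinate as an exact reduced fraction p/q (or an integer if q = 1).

B = (-333/365, 669/365)

1. B_x = -333/365  [A, C, B are collinear ∩ DB ⟂ AC]
2. B_y = 669/365  [A, C, B are collinear ∩ DB ⟂ AC]
   → B = (-333/365, 669/365)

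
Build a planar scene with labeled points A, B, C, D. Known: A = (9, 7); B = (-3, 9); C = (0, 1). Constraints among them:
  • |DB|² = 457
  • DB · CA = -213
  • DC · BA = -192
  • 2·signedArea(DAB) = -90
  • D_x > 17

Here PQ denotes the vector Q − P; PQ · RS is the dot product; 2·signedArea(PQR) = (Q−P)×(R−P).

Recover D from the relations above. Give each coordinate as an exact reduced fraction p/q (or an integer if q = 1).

D = (18, 13)

1. D_x = 18  [DC · BA = -192 ∩ DB · CA = -213]
2. D_y = 13  [DC · BA = -192 ∩ DB · CA = -213]
   → D = (18, 13)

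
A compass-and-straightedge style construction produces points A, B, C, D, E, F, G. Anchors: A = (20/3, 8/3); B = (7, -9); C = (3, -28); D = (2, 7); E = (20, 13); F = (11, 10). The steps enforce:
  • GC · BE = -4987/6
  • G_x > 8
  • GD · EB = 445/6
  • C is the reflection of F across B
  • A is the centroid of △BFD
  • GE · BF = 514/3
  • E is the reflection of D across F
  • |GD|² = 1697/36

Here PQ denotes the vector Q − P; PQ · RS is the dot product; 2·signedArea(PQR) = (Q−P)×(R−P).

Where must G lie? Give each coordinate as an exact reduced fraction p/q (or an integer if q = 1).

1. G_x = 53/6  [GC · BE = -4987/6 ∩ GE · BF = 514/3]
2. G_y = 19/3  [GC · BE = -4987/6 ∩ GE · BF = 514/3]
   → G = (53/6, 19/3)

G = (53/6, 19/3)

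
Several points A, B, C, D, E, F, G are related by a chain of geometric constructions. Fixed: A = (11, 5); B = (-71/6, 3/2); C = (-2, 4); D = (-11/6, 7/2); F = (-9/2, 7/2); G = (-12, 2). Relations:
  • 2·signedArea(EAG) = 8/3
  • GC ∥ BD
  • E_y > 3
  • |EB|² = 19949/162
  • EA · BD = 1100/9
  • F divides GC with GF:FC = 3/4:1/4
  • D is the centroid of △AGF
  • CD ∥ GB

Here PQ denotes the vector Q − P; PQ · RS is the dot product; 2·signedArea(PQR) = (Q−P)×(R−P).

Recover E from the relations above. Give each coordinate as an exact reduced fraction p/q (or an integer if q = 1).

1. E_x = -8/9  [EA · BD = 1100/9 ∩ 2·signedArea(EAG) = 8/3]
2. E_y = 10/3  [EA · BD = 1100/9 ∩ 2·signedArea(EAG) = 8/3]
   → E = (-8/9, 10/3)

E = (-8/9, 10/3)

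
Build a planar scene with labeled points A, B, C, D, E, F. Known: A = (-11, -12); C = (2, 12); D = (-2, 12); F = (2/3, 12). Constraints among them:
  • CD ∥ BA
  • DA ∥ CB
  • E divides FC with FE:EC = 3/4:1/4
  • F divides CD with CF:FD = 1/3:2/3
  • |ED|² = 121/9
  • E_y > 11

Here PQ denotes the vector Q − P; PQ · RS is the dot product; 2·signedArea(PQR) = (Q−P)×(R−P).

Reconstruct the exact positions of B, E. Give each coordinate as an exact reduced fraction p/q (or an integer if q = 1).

B = (-7, -12)
E = (5/3, 12)

1. B_x = -7  [CD ∥ BA ∩ DA ∥ CB]
2. B_y = -12  [CD ∥ BA ∩ DA ∥ CB]
   → B = (-7, -12)
3. E_x = 5/3  [E divides FC with FE:EC = 3/4:1/4]
4. E_y = 12  [E divides FC with FE:EC = 3/4:1/4]
   → E = (5/3, 12)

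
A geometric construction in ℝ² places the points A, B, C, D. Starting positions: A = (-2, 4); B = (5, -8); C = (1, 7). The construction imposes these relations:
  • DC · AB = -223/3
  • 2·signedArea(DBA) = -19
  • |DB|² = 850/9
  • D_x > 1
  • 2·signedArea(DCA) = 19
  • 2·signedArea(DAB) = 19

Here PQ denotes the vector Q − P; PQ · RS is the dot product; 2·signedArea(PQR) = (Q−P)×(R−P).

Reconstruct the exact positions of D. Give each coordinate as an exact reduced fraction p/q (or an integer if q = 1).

1. D_x = 4/3  [2·signedArea(DAB) = 19 ∩ 2·signedArea(DCA) = 19]
2. D_y = 1  [2·signedArea(DAB) = 19 ∩ 2·signedArea(DCA) = 19]
   → D = (4/3, 1)

D = (4/3, 1)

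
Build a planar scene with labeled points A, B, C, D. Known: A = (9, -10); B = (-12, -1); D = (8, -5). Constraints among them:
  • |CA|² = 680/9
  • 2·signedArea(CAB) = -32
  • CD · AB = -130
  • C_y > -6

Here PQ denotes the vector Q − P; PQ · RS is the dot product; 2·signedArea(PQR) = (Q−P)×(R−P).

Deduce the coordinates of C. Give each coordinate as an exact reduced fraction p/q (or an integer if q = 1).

C = (5/3, -16/3)

1. C_x = 5/3  [CD · AB = -130 ∩ 2·signedArea(CAB) = -32]
2. C_y = -16/3  [CD · AB = -130 ∩ 2·signedArea(CAB) = -32]
   → C = (5/3, -16/3)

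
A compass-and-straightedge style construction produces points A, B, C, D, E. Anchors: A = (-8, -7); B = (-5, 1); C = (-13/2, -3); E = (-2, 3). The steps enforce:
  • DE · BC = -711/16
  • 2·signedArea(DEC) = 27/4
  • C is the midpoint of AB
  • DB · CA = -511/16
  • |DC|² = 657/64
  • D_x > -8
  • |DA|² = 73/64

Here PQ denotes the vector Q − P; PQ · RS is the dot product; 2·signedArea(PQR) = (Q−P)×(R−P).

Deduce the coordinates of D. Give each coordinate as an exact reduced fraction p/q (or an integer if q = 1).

1. D_x = -61/8  [DB · CA = -511/16 ∩ 2·signedArea(DEC) = 27/4]
2. D_y = -6  [DB · CA = -511/16 ∩ 2·signedArea(DEC) = 27/4]
   → D = (-61/8, -6)

D = (-61/8, -6)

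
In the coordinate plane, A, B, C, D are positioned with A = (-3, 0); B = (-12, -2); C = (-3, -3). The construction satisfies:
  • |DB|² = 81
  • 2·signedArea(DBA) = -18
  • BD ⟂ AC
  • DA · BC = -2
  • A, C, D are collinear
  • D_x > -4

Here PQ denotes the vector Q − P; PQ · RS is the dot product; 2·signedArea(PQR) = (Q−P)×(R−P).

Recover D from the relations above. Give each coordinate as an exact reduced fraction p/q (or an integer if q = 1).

1. D_x = -3  [A, C, D are collinear ∩ BD ⟂ AC]
2. D_y = -2  [A, C, D are collinear ∩ BD ⟂ AC]
   → D = (-3, -2)

D = (-3, -2)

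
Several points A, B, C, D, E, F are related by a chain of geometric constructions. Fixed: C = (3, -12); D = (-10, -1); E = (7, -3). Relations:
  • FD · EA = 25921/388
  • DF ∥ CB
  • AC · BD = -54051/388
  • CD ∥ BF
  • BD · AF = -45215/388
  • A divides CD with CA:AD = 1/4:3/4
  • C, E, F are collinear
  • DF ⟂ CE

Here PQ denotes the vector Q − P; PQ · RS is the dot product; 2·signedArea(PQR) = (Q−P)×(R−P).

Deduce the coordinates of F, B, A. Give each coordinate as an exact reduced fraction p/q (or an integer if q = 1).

A = (-1/4, -37/4)
B = (1740/97, -1808/97)
F = (479/97, -741/97)

1. F_x = 479/97  [C, E, F are collinear ∩ DF ⟂ CE]
2. F_y = -741/97  [C, E, F are collinear ∩ DF ⟂ CE]
   → F = (479/97, -741/97)
3. B_x = 1740/97  [CD ∥ BF ∩ DF ∥ CB]
4. B_y = -1808/97  [CD ∥ BF ∩ DF ∥ CB]
   → B = (1740/97, -1808/97)
5. A_x = -1/4  [A divides CD with CA:AD = 1/4:3/4]
6. A_y = -37/4  [A divides CD with CA:AD = 1/4:3/4]
   → A = (-1/4, -37/4)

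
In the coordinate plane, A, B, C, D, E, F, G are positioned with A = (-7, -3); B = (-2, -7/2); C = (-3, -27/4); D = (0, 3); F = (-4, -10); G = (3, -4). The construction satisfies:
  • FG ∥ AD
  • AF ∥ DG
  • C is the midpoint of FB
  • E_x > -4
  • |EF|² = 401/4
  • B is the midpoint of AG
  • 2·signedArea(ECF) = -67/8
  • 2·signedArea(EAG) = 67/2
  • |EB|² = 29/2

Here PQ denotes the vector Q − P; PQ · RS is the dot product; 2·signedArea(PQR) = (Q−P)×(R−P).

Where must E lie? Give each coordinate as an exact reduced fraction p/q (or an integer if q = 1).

1. E_x = -7/2  [2·signedArea(EAG) = 67/2 ∩ 2·signedArea(ECF) = -67/8]
2. E_y = 0  [2·signedArea(EAG) = 67/2 ∩ 2·signedArea(ECF) = -67/8]
   → E = (-7/2, 0)

E = (-7/2, 0)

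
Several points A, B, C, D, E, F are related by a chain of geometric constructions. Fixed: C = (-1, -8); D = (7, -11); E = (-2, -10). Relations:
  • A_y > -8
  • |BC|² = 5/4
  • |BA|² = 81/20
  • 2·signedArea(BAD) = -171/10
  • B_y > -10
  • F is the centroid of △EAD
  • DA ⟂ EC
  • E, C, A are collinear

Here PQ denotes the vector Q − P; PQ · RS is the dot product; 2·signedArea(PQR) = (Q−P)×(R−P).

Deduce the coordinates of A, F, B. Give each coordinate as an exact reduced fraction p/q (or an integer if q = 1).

1. A_x = -3/5  [E, C, A are collinear ∩ DA ⟂ EC]
2. A_y = -36/5  [E, C, A are collinear ∩ DA ⟂ EC]
   → A = (-3/5, -36/5)
3. F_x = 22/15  [F is the centroid of △EAD]
4. F_y = -47/5  [F is the centroid of △EAD]
   → F = (22/15, -47/5)
5. B_x = -3/2  [line 19/5·x + 38/5·y + 741/10 = 0 ∩ |BC|² = 5/4]
6. B_y = -9  [line 19/5·x + 38/5·y + 741/10 = 0 ∩ |BC|² = 5/4]
   → B = (-3/2, -9)

A = (-3/5, -36/5)
B = (-3/2, -9)
F = (22/15, -47/5)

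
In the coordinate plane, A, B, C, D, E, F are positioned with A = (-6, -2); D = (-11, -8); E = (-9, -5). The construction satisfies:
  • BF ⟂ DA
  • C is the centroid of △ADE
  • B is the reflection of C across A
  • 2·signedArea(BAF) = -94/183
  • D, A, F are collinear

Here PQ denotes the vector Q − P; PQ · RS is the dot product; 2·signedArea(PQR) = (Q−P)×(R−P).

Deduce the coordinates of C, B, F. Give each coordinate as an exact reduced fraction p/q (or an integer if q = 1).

B = (-10/3, 1)
C = (-26/3, -5)
F = (-628/183, 66/61)

1. C_x = -26/3  [C is the centroid of △ADE]
2. C_y = -5  [C is the centroid of △ADE]
   → C = (-26/3, -5)
3. B_x = -10/3  [B is the reflection of C across A]
4. B_y = 1  [B is the reflection of C across A]
   → B = (-10/3, 1)
5. F_x = -628/183  [D, A, F are collinear ∩ BF ⟂ DA]
6. F_y = 66/61  [D, A, F are collinear ∩ BF ⟂ DA]
   → F = (-628/183, 66/61)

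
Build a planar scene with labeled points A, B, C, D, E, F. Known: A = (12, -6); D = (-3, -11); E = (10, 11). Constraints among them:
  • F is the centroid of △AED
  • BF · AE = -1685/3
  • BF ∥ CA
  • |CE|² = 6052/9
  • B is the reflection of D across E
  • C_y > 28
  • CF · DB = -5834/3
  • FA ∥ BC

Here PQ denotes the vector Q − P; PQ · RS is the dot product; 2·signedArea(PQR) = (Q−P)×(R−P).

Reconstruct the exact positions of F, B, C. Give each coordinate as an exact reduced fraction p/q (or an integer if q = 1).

1. F_x = 19/3  [F is the centroid of △AED]
2. F_y = -2  [F is the centroid of △AED]
   → F = (19/3, -2)
3. B_x = 23  [B is the reflection of D across E]
4. B_y = 33  [B is the reflection of D across E]
   → B = (23, 33)
5. C_x = 86/3  [BF ∥ CA ∩ FA ∥ BC]
6. C_y = 29  [BF ∥ CA ∩ FA ∥ BC]
   → C = (86/3, 29)

B = (23, 33)
C = (86/3, 29)
F = (19/3, -2)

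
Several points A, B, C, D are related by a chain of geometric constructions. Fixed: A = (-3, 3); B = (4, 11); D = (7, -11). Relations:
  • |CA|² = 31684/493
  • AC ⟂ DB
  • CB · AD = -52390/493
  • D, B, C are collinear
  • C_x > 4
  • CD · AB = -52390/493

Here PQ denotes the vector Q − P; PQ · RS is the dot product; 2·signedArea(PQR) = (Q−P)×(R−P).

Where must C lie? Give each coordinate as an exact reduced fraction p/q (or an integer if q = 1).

C = (2437/493, 2013/493)

1. C_x = 2437/493  [D, B, C are collinear ∩ AC ⟂ DB]
2. C_y = 2013/493  [D, B, C are collinear ∩ AC ⟂ DB]
   → C = (2437/493, 2013/493)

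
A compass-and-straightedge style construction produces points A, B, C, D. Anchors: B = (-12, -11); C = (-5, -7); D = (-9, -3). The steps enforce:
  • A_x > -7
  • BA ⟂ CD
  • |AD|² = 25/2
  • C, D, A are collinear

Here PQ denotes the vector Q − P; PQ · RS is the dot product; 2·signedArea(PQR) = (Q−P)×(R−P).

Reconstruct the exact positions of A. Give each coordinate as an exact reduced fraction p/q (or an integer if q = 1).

1. A_x = -13/2  [C, D, A are collinear ∩ BA ⟂ CD]
2. A_y = -11/2  [C, D, A are collinear ∩ BA ⟂ CD]
   → A = (-13/2, -11/2)

A = (-13/2, -11/2)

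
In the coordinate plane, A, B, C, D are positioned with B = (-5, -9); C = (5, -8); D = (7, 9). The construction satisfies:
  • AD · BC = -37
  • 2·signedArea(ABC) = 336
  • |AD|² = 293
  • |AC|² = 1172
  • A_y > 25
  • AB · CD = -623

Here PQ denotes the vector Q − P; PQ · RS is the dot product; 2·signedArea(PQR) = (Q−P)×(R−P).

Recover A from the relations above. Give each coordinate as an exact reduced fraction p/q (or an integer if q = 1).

A = (9, 26)

1. A_x = 9  [AB · CD = -623 ∩ 2·signedArea(ABC) = 336]
2. A_y = 26  [AB · CD = -623 ∩ 2·signedArea(ABC) = 336]
   → A = (9, 26)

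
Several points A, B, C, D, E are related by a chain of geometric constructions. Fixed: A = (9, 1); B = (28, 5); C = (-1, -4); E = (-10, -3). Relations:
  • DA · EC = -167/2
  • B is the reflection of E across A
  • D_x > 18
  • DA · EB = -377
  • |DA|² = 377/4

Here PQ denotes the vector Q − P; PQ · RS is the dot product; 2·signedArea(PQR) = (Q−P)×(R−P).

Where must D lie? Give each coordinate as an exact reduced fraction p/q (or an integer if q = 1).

D = (37/2, 3)

1. D_x = 37/2  [DA · EC = -167/2 ∩ DA · EB = -377]
2. D_y = 3  [DA · EC = -167/2 ∩ DA · EB = -377]
   → D = (37/2, 3)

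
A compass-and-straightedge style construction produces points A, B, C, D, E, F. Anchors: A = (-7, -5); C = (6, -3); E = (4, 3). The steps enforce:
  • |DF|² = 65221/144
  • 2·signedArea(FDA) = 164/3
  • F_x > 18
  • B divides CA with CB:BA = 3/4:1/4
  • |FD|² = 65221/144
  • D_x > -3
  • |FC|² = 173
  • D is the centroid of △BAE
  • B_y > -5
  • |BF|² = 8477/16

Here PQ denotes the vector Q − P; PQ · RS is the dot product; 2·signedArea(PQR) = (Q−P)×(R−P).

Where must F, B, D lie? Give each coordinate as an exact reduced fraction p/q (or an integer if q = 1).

B = (-15/4, -9/2)
D = (-9/4, -13/6)
F = (19, -1)

1. B_x = -15/4  [B divides CA with CB:BA = 3/4:1/4]
2. B_y = -9/2  [B divides CA with CB:BA = 3/4:1/4]
   → B = (-15/4, -9/2)
3. D_x = -9/4  [D is the centroid of △BAE]
4. D_y = -13/6  [D is the centroid of △BAE]
   → D = (-9/4, -13/6)
5. F_x = 19  [line 17/6·x + -19/4·y + -703/12 = 0 ∩ |FC|² = 173]
6. F_y = -1  [line 17/6·x + -19/4·y + -703/12 = 0 ∩ |FC|² = 173]
   → F = (19, -1)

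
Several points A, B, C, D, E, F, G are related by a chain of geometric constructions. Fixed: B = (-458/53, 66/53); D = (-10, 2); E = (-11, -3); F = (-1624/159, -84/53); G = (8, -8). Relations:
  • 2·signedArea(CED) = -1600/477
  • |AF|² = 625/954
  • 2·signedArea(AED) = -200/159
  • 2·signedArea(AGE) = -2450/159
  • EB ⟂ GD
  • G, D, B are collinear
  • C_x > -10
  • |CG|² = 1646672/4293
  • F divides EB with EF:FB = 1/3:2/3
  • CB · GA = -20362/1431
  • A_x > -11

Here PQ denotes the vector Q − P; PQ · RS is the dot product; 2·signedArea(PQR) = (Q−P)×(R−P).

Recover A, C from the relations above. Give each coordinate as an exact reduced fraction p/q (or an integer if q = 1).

1. A_x = -3373/318  [2·signedArea(AED) = -200/159 ∩ 2·signedArea(AGE) = -2450/159]
2. A_y = -243/106  [2·signedArea(AED) = -200/159 ∩ 2·signedArea(AGE) = -2450/159]
   → A = (-3373/318, -243/106)
3. C_x = -4588/477  [2·signedArea(CED) = -1600/477 ∩ CB · GA = -20362/1431]
4. C_y = 88/159  [2·signedArea(CED) = -1600/477 ∩ CB · GA = -20362/1431]
   → C = (-4588/477, 88/159)

A = (-3373/318, -243/106)
C = (-4588/477, 88/159)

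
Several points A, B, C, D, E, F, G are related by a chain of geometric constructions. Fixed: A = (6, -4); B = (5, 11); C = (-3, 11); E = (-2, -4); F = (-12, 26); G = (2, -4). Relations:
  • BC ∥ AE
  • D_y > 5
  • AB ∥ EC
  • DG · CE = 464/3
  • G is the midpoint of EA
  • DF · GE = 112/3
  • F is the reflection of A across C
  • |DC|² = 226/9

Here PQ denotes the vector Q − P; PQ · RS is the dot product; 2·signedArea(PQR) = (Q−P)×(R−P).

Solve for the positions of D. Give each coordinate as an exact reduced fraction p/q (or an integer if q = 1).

D = (-8/3, 6)

1. D_x = -8/3  [DF · GE = 112/3 ∩ DG · CE = 464/3]
2. D_y = 6  [DF · GE = 112/3 ∩ DG · CE = 464/3]
   → D = (-8/3, 6)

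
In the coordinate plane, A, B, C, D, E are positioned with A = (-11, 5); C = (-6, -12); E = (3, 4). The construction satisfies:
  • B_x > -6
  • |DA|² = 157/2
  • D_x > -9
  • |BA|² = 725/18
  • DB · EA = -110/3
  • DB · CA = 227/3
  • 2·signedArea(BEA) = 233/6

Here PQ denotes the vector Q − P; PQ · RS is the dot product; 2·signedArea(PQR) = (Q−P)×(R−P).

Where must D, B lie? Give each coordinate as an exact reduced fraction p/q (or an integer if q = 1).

1. B_x = -11/2  [line -1·x + -14·y + 121/6 = 0 ∩ |BA|² = 725/18]
2. B_y = 11/6  [line -1·x + -14·y + 121/6 = 0 ∩ |BA|² = 725/18]
   → B = (-11/2, 11/6)
3. D_x = -17/2  [DB · CA = 227/3 ∩ DB · EA = -110/3]
4. D_y = -7/2  [DB · CA = 227/3 ∩ DB · EA = -110/3]
   → D = (-17/2, -7/2)

B = (-11/2, 11/6)
D = (-17/2, -7/2)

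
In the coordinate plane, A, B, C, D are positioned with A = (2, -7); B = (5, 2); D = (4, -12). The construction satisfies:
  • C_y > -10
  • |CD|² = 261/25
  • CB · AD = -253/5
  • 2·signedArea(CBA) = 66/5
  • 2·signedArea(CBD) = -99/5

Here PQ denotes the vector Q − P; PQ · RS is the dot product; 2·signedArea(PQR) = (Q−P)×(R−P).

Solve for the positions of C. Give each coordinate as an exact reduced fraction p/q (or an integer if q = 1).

C = (14/5, -9)

1. C_x = 14/5  [2·signedArea(CBA) = 66/5 ∩ CB · AD = -253/5]
2. C_y = -9  [2·signedArea(CBA) = 66/5 ∩ CB · AD = -253/5]
   → C = (14/5, -9)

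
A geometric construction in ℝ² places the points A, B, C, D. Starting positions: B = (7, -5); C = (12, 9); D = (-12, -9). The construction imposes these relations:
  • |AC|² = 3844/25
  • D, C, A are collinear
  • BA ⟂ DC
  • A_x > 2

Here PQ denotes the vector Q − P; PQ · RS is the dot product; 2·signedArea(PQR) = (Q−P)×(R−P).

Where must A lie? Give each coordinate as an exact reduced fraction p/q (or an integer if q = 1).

1. A_x = 52/25  [D, C, A are collinear ∩ BA ⟂ DC]
2. A_y = 39/25  [D, C, A are collinear ∩ BA ⟂ DC]
   → A = (52/25, 39/25)

A = (52/25, 39/25)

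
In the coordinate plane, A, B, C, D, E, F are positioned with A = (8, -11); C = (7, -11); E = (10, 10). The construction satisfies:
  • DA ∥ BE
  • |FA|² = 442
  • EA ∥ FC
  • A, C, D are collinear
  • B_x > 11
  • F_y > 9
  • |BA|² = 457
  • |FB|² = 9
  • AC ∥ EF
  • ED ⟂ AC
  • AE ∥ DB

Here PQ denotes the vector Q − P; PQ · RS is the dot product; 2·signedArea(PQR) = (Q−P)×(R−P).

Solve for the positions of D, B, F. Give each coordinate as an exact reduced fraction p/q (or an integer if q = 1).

B = (12, 10)
D = (10, -11)
F = (9, 10)

1. D_x = 10  [A, C, D are collinear ∩ ED ⟂ AC]
2. D_y = -11  [A, C, D are collinear ∩ ED ⟂ AC]
   → D = (10, -11)
3. B_x = 12  [DA ∥ BE ∩ AE ∥ DB]
4. B_y = 10  [DA ∥ BE ∩ AE ∥ DB]
   → B = (12, 10)
5. F_x = 9  [EA ∥ FC ∩ AC ∥ EF]
6. F_y = 10  [EA ∥ FC ∩ AC ∥ EF]
   → F = (9, 10)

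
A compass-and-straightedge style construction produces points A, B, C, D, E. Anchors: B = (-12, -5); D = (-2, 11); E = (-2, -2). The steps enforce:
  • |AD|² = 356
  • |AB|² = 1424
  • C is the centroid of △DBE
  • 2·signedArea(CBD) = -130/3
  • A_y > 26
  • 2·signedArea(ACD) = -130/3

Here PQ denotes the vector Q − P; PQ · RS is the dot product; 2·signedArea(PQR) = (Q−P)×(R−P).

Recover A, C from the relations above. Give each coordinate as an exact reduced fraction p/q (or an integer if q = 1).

A = (8, 27)
C = (-16/3, 4/3)

1. C_x = -16/3  [C is the centroid of △DBE]
2. C_y = 4/3  [C is the centroid of △DBE]
   → C = (-16/3, 4/3)
3. A_x = 8  [line -29/3·x + 10/3·y + -38/3 = 0 ∩ |AD|² = 356]
4. A_y = 27  [line -29/3·x + 10/3·y + -38/3 = 0 ∩ |AD|² = 356]
   → A = (8, 27)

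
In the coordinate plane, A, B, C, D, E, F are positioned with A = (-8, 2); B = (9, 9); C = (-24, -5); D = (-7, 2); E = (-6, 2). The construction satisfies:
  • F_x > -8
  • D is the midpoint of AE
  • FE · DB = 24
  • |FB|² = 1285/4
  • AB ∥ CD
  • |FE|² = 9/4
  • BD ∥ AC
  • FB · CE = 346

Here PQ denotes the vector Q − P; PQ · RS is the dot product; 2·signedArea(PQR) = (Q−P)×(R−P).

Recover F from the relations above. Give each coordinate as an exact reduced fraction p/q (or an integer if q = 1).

F = (-15/2, 2)

1. F_x = -15/2  [FB · CE = 346 ∩ FE · DB = 24]
2. F_y = 2  [FB · CE = 346 ∩ FE · DB = 24]
   → F = (-15/2, 2)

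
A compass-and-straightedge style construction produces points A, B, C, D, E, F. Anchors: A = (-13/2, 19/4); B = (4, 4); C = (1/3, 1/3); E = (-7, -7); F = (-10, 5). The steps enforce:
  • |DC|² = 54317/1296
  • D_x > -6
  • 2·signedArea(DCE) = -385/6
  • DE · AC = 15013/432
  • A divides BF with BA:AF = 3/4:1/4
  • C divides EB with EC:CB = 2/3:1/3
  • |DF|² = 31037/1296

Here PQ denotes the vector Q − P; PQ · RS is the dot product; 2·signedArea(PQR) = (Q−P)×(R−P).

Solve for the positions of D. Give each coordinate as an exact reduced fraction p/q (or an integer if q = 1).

D = (-97/18, 121/36)

1. D_x = -97/18  [DE · AC = 15013/432 ∩ 2·signedArea(DCE) = -385/6]
2. D_y = 121/36  [DE · AC = 15013/432 ∩ 2·signedArea(DCE) = -385/6]
   → D = (-97/18, 121/36)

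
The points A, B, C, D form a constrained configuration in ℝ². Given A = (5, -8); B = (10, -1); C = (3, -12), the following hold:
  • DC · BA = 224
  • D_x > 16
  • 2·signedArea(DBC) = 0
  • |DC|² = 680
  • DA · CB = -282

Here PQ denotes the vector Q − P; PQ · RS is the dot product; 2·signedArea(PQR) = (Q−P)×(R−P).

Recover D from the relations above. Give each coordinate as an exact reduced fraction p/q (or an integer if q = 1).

1. D_x = 17  [2·signedArea(DBC) = 0 ∩ DA · CB = -282]
2. D_y = 10  [2·signedArea(DBC) = 0 ∩ DA · CB = -282]
   → D = (17, 10)

D = (17, 10)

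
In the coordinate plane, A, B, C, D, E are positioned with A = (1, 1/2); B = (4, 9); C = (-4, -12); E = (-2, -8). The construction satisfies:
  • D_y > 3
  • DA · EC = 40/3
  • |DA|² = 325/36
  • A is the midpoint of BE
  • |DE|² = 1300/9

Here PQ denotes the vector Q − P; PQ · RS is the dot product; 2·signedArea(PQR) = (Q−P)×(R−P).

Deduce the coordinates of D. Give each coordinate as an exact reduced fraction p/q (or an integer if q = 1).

1. D_x = 2  [line 2·x + 4·y + -52/3 = 0 ∩ |DA|² = 325/36]
2. D_y = 10/3  [line 2·x + 4·y + -52/3 = 0 ∩ |DA|² = 325/36]
   → D = (2, 10/3)

D = (2, 10/3)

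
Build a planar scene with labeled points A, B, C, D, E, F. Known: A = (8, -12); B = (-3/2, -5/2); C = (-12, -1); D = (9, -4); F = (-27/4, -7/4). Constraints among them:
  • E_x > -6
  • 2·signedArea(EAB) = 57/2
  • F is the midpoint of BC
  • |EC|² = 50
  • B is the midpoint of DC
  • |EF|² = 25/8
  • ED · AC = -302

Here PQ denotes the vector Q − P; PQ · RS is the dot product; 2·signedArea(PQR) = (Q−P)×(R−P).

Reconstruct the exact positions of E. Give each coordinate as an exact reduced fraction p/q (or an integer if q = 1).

1. E_x = -5  [2·signedArea(EAB) = 57/2 ∩ ED · AC = -302]
2. E_y = -2  [2·signedArea(EAB) = 57/2 ∩ ED · AC = -302]
   → E = (-5, -2)

E = (-5, -2)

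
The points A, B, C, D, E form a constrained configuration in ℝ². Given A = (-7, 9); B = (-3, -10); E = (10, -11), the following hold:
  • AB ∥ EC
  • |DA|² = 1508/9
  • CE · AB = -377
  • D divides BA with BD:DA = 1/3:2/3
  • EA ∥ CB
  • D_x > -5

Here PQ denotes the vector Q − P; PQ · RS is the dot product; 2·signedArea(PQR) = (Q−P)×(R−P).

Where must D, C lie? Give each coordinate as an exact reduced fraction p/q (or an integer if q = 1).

C = (14, -30)
D = (-13/3, -11/3)

1. D_x = -13/3  [D divides BA with BD:DA = 1/3:2/3]
2. D_y = -11/3  [D divides BA with BD:DA = 1/3:2/3]
   → D = (-13/3, -11/3)
3. C_x = 14  [EA ∥ CB ∩ AB ∥ EC]
4. C_y = -30  [EA ∥ CB ∩ AB ∥ EC]
   → C = (14, -30)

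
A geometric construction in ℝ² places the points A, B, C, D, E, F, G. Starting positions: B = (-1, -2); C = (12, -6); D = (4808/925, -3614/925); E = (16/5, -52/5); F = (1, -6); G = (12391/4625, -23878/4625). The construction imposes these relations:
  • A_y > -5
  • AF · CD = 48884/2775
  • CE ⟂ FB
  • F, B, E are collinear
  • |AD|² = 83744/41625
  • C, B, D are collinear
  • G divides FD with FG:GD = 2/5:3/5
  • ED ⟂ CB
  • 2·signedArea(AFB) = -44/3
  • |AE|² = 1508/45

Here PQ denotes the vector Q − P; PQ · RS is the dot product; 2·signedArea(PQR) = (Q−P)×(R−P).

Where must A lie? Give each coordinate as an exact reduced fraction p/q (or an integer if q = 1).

A = (4, -14/3)

1. A_x = 4  [2·signedArea(AFB) = -44/3 ∩ AF · CD = 48884/2775]
2. A_y = -14/3  [2·signedArea(AFB) = -44/3 ∩ AF · CD = 48884/2775]
   → A = (4, -14/3)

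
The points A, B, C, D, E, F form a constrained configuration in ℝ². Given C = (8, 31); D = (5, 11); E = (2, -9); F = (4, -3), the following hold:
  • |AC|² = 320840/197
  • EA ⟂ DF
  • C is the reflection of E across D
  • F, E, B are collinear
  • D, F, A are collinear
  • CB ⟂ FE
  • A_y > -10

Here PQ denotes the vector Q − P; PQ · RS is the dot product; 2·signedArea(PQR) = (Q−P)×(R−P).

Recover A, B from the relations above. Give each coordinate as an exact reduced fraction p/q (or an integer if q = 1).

1. A_x = 702/197  [D, F, A are collinear ∩ EA ⟂ DF]
2. A_y = -1795/197  [D, F, A are collinear ∩ EA ⟂ DF]
   → A = (702/197, -1795/197)
3. B_x = 73/5  [F, E, B are collinear ∩ CB ⟂ FE]
4. B_y = 144/5  [F, E, B are collinear ∩ CB ⟂ FE]
   → B = (73/5, 144/5)

A = (702/197, -1795/197)
B = (73/5, 144/5)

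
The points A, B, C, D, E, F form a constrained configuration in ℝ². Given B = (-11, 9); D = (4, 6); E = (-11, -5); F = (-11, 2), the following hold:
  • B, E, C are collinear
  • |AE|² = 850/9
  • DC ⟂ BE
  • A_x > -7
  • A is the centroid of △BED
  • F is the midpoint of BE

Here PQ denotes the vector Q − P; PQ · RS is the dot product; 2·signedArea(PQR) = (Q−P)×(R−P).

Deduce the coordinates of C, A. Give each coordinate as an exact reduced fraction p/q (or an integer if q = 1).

A = (-6, 10/3)
C = (-11, 6)

1. C_x = -11  [B, E, C are collinear ∩ DC ⟂ BE]
2. C_y = 6  [B, E, C are collinear ∩ DC ⟂ BE]
   → C = (-11, 6)
3. A_x = -6  [A is the centroid of △BED]
4. A_y = 10/3  [A is the centroid of △BED]
   → A = (-6, 10/3)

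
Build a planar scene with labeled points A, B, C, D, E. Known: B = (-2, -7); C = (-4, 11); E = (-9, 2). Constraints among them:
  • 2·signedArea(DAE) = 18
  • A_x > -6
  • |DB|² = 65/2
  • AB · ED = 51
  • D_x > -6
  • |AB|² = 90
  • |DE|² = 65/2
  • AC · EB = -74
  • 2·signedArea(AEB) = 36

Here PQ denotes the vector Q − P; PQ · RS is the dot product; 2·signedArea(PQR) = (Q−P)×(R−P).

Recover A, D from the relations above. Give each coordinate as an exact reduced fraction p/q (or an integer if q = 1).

A = (-5, 2)
D = (-11/2, -5/2)

1. A_x = -5  [AC · EB = -74 ∩ 2·signedArea(AEB) = 36]
2. A_y = 2  [AC · EB = -74 ∩ 2·signedArea(AEB) = 36]
   → A = (-5, 2)
3. D_x = -11/2  [AB · ED = 51 ∩ 2·signedArea(DAE) = 18]
4. D_y = -5/2  [AB · ED = 51 ∩ 2·signedArea(DAE) = 18]
   → D = (-11/2, -5/2)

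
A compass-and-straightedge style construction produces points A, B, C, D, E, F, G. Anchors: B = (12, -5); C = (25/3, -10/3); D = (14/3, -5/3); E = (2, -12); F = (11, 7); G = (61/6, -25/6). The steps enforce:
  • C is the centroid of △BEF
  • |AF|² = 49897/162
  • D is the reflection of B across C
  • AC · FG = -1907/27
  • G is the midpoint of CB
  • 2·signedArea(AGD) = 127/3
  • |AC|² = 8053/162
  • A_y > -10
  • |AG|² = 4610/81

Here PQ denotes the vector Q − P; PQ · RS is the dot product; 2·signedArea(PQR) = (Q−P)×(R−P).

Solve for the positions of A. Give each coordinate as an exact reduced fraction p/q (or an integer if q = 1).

A = (85/18, -169/18)

1. A_x = 85/18  [2·signedArea(AGD) = 127/3 ∩ AC · FG = -1907/27]
2. A_y = -169/18  [2·signedArea(AGD) = 127/3 ∩ AC · FG = -1907/27]
   → A = (85/18, -169/18)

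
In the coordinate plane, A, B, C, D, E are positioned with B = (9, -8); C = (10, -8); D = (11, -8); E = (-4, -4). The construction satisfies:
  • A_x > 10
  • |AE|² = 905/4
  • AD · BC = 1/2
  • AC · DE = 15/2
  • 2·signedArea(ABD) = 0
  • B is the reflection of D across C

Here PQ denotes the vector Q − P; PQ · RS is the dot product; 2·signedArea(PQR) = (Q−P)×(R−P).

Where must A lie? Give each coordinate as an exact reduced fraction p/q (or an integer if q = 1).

A = (21/2, -8)

1. A_x = 21/2  [2·signedArea(ABD) = 0 ∩ AD · BC = 1/2]
2. A_y = -8  [2·signedArea(ABD) = 0 ∩ AD · BC = 1/2]
   → A = (21/2, -8)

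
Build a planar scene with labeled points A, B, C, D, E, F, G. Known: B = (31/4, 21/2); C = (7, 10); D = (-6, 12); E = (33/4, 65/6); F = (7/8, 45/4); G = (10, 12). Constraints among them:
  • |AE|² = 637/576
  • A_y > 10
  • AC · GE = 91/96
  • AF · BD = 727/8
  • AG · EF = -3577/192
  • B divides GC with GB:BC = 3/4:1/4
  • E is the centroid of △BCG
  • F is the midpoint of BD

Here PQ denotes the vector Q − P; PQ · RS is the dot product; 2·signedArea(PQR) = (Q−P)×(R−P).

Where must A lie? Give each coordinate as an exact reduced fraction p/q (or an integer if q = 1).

A = (59/8, 41/4)

1. A_x = 59/8  [AG · EF = -3577/192 ∩ AC · GE = 91/96]
2. A_y = 41/4  [AG · EF = -3577/192 ∩ AC · GE = 91/96]
   → A = (59/8, 41/4)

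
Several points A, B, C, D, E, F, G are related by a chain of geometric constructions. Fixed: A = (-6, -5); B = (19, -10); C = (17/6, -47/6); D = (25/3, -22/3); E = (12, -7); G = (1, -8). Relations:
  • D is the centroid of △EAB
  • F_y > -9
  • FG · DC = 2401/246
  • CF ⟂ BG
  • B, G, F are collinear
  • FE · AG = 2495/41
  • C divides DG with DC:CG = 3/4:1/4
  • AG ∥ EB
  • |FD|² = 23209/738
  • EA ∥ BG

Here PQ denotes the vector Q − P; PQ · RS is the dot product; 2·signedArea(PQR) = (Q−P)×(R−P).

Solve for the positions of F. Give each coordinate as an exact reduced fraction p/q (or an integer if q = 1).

1. F_x = 229/82  [B, G, F are collinear ∩ CF ⟂ BG]
2. F_y = -2017/246  [B, G, F are collinear ∩ CF ⟂ BG]
   → F = (229/82, -2017/246)

F = (229/82, -2017/246)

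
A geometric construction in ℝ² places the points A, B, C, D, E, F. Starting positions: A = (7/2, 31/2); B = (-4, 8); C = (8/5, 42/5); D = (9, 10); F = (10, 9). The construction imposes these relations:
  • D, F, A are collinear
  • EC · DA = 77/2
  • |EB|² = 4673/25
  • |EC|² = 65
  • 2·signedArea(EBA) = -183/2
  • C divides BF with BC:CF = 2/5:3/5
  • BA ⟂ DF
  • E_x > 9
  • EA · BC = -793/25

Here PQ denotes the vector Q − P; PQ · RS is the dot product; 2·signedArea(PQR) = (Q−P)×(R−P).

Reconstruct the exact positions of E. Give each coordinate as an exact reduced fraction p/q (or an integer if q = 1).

1. E_x = 48/5  [EC · DA = 77/2 ∩ EA · BC = -793/25]
2. E_y = 47/5  [EC · DA = 77/2 ∩ EA · BC = -793/25]
   → E = (48/5, 47/5)

E = (48/5, 47/5)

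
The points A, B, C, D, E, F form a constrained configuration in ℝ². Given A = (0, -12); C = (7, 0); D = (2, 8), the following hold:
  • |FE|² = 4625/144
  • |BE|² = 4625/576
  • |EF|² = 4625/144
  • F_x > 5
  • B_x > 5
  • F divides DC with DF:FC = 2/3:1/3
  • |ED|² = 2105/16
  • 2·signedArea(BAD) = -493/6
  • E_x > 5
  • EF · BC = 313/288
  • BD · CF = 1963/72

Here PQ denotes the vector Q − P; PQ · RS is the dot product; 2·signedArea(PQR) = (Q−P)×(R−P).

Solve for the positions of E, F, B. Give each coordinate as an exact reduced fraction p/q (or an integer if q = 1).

B = (127/24, -1/6)
E = (21/4, -3)
F = (16/3, 8/3)

1. F_x = 16/3  [F divides DC with DF:FC = 2/3:1/3]
2. F_y = 8/3  [F divides DC with DF:FC = 2/3:1/3]
   → F = (16/3, 8/3)
3. B_x = 127/24  [BD · CF = 1963/72 ∩ 2·signedArea(BAD) = -493/6]
4. B_y = -1/6  [BD · CF = 1963/72 ∩ 2·signedArea(BAD) = -493/6]
   → B = (127/24, -1/6)
5. E_x = 21/4  [line -41/24·x + -1/6·y + 271/32 = 0 ∩ |ED|² = 2105/16]
6. E_y = -3  [line -41/24·x + -1/6·y + 271/32 = 0 ∩ |ED|² = 2105/16]
   → E = (21/4, -3)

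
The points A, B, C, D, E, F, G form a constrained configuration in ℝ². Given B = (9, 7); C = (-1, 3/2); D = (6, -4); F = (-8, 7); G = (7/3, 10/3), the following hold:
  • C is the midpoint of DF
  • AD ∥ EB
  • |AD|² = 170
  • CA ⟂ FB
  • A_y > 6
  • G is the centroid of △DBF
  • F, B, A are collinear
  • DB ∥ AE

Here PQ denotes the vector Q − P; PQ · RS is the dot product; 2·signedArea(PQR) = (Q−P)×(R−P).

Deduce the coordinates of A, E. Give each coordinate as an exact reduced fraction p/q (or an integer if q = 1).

A = (-1, 7)
E = (2, 18)

1. A_x = -1  [F, B, A are collinear ∩ CA ⟂ FB]
2. A_y = 7  [F, B, A are collinear ∩ CA ⟂ FB]
   → A = (-1, 7)
3. E_x = 2  [AD ∥ EB ∩ DB ∥ AE]
4. E_y = 18  [AD ∥ EB ∩ DB ∥ AE]
   → E = (2, 18)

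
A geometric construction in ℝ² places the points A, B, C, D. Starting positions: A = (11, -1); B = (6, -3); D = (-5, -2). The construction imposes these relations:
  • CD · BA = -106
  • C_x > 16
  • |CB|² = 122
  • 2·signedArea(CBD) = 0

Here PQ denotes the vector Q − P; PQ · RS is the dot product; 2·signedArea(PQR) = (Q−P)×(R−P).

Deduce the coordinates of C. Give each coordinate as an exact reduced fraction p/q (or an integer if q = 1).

1. C_x = 17  [2·signedArea(CBD) = 0 ∩ CD · BA = -106]
2. C_y = -4  [2·signedArea(CBD) = 0 ∩ CD · BA = -106]
   → C = (17, -4)

C = (17, -4)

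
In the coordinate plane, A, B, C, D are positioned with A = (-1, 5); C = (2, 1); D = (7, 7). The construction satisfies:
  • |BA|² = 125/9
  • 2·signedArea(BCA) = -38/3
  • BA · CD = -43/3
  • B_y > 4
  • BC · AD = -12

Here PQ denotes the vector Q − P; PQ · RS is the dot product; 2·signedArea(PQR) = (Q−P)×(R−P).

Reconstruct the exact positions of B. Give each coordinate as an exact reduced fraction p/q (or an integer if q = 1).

B = (8/3, 13/3)

1. B_x = 8/3  [2·signedArea(BCA) = -38/3 ∩ BA · CD = -43/3]
2. B_y = 13/3  [2·signedArea(BCA) = -38/3 ∩ BA · CD = -43/3]
   → B = (8/3, 13/3)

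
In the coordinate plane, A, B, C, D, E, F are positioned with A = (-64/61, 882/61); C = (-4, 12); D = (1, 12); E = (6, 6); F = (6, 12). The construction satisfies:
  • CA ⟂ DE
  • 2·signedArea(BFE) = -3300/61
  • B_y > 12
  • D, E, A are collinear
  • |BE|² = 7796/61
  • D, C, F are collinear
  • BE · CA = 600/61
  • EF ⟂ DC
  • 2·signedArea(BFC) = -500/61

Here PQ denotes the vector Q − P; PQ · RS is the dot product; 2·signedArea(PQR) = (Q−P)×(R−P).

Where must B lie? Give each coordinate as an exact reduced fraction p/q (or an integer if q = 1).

B = (-184/61, 782/61)

1. B_x = -184/61  [2·signedArea(BFC) = -500/61 ∩ 2·signedArea(BFE) = -3300/61]
2. B_y = 782/61  [2·signedArea(BFC) = -500/61 ∩ 2·signedArea(BFE) = -3300/61]
   → B = (-184/61, 782/61)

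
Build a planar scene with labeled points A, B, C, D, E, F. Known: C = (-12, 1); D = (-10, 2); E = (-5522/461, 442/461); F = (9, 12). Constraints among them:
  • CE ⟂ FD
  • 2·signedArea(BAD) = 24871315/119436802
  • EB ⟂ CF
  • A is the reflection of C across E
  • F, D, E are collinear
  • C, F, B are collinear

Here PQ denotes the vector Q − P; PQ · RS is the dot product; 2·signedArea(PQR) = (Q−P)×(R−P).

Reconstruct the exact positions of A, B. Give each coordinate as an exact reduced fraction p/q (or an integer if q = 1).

A = (-5512/461, 423/461)
B = (-3108963/259082, 259093/259082)

1. A_x = -5512/461  [A is the reflection of C across E]
2. A_y = 423/461  [A is the reflection of C across E]
   → A = (-5512/461, 423/461)
3. B_x = -3108963/259082  [C, F, B are collinear ∩ EB ⟂ CF]
4. B_y = 259093/259082  [C, F, B are collinear ∩ EB ⟂ CF]
   → B = (-3108963/259082, 259093/259082)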